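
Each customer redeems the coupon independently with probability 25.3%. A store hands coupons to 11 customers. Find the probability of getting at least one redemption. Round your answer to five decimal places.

P(at least one) = 1 − P(none) = 1 − (1 − 0.253)^11
= 1 − 0.0404135 = 0.9595865

0.95959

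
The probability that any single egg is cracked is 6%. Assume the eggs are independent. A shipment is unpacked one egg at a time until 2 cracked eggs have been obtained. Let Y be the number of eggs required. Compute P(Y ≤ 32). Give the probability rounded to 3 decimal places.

0.580

Finishing within 32 eggs ⇔ at least 2 successes in the first 32. With X ~ Binomial(32, 0.06), P(Y ≤ 32) = 1 − P(X ≤ 1).
  k=0: C(32,0)·0.06^0·0.94^32 = 0.13807
  k=1: C(32,1)·0.06^1·0.94^31 = 0.28201
1 − 0.42008 = 0.57992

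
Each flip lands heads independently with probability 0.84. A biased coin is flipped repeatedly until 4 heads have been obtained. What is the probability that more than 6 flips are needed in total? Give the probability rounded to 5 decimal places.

Needing more than 6 flips ⇔ fewer than 4 successes in the first 6. With X ~ Binomial(6, 0.84), P(Y > 6) = P(X ≤ 3).
  k=0: C(6,0)·0.84^0·0.16^6 = 0.0000168
  k=1: C(6,1)·0.84^1·0.16^5 = 0.0005285
  k=2: C(6,2)·0.84^2·0.16^4 = 0.0069363
  k=3: C(6,3)·0.84^3·0.16^3 = 0.0485543
P(X ≤ 3) = 0.0560359

0.05604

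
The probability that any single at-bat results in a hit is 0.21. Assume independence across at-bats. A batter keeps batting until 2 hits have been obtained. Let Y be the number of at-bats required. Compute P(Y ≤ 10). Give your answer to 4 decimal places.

0.6536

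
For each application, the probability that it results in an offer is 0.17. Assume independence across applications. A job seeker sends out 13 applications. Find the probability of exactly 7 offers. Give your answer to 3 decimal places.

X ~ Binomial(n=13, p=0.17).
P(X=7) = C(13,7) · p^7 · (1−p)^6
= 1716 · 4.1034e-06 · 0.32694 = 0.00230

0.002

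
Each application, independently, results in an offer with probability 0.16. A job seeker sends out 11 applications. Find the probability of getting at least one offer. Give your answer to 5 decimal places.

0.85308

P(at least one) = 1 − P(none) = 1 − (1 − 0.16)^11
= 1 − 0.1469170 = 0.8530830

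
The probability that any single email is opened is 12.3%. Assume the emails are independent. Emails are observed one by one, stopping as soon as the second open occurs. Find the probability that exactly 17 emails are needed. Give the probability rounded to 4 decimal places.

0.0338

Y = trial on which the second success occurs; negative binomial, r=2, p=0.123.
P(Y=17) = C(16,1) · p^2 · (1−p)^15
= 16 · 0.015129 · 0.13963 = 0.033801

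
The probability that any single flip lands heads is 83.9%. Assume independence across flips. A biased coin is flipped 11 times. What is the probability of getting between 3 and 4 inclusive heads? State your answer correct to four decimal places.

X ~ Binomial(11, 0.839); P(3 ≤ X ≤ 4) = Σ C(11,k) p^k (1−p)^(11−k) over k:
  k=3: C(11,3)·0.839^3·0.161^8 = 0.000044
  k=4: C(11,4)·0.839^4·0.161^7 = 0.000459
Total = 0.000502

0.0005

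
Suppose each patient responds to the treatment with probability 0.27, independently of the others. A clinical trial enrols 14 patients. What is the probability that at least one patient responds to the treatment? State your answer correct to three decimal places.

0.988

P(at least one) = 1 − P(none) = 1 − (1 − 0.27)^14
= 1 − 0.01220 = 0.98780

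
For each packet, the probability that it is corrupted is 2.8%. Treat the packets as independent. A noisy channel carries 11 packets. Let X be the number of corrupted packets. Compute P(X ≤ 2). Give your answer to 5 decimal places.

0.99694

X ~ Binomial(11, 0.028); P(X ≤ 2) = Σ C(11,k) p^k (1−p)^(11−k) over k:
  k=0: C(11,0)·0.028^0·0.972^11 = 0.7316930
  k=1: C(11,1)·0.028^1·0.972^10 = 0.2318533
  k=2: C(11,2)·0.028^2·0.972^9 = 0.0333945
Total = 0.9969409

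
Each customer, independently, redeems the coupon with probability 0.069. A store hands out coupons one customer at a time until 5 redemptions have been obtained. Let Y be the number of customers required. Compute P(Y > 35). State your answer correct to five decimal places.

Needing more than 35 customers ⇔ fewer than 5 successes in the first 35. With X ~ Binomial(35, 0.069), P(Y > 35) = P(X ≤ 4).
  k=0: C(35,0)·0.069^0·0.931^35 = 0.0818915
  k=1: C(35,1)·0.069^1·0.931^34 = 0.2124253
  k=2: C(35,2)·0.069^2·0.931^33 = 0.2676422
  k=3: C(35,3)·0.069^3·0.931^32 = 0.2181960
  k=4: C(35,4)·0.069^4·0.931^31 = 0.1293708
P(X ≤ 4) = 0.9095258

0.90953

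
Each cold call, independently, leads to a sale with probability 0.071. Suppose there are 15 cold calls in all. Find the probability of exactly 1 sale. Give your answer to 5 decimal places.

X ~ Binomial(n=15, p=0.071).
P(X=1) = C(15,1) · p^1 · (1−p)^14
= 15 · 0.071 · 0.35663 = 0.3798128

0.37981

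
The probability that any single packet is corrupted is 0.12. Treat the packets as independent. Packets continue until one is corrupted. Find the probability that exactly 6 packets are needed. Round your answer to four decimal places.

0.0633

Geometric (trials to first success), p = 0.12.
P(Y = 6) = (1−p)^5 · p = 0.52773 · 0.12 = 0.063328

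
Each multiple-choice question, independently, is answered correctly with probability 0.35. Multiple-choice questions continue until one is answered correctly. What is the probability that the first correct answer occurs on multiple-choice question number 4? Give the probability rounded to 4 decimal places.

0.0961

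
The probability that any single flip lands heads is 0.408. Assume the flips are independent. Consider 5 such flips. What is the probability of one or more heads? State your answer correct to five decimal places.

0.92729

P(at least one) = 1 − P(none) = 1 − (1 − 0.408)^5
= 1 − 0.0727124 = 0.9272876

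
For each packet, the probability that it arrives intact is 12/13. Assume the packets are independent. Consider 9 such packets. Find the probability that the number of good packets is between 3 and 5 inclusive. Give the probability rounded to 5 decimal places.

X ~ Binomial(9, 0.923077); P(3 ≤ X ≤ 5) = Σ C(9,k) p^k (1−p)^(9−k) over k:
  k=3: C(9,3)·0.923077^3·0.076923^6 = 0.0000137
  k=4: C(9,4)·0.923077^4·0.076923^5 = 0.0002464
  k=5: C(9,5)·0.923077^5·0.076923^4 = 0.0029566
Total = 0.0032166

0.00322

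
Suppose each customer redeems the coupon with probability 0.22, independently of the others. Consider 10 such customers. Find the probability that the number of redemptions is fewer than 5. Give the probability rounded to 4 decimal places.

X ~ Binomial(10, 0.22); P(X ≤ 4) = Σ C(10,k) p^k (1−p)^(10−k) over k:
  k=0: C(10,0)·0.22^0·0.78^10 = 0.083358
  k=1: C(10,1)·0.22^1·0.78^9 = 0.235112
  k=2: C(10,2)·0.22^2·0.78^8 = 0.298411
  k=3: C(10,3)·0.22^3·0.78^7 = 0.224446
  k=4: C(10,4)·0.22^4·0.78^6 = 0.110784
Total = 0.952110

0.9521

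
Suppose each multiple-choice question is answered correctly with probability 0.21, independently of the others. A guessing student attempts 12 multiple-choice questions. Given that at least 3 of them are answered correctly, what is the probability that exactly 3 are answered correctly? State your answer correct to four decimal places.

0.5121

X ~ Binomial(12, 0.21). Want P(X=3 | X≥3) = P(X=3) / P(X≥3).
P(X=3) = C(12,3)·0.21^3·0.79^9 = 0.244188
P(X≥3) = 1 − 0.059092 − 0.188494 − 0.275584 = 0.476830
Ratio = 0.244188 / 0.476830 = 0.512107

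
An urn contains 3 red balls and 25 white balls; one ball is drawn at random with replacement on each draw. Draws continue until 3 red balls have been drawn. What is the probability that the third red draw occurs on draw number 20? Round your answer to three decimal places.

Y = trial on which the third success occurs; negative binomial, r=3, p=0.107143.
P(Y=20) = C(19,2) · p^3 · (1−p)^17
= 171 · 0.00123 · 0.14564 = 0.03063

0.031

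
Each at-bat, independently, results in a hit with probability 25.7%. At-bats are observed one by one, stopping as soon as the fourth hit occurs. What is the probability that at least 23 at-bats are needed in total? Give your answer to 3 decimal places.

Needing more than 22 at-bats ⇔ fewer than 4 successes in the first 22. With X ~ Binomial(22, 0.257), P(Y > 22) = P(X ≤ 3).
  k=0: C(22,0)·0.257^0·0.743^22 = 0.00145
  k=1: C(22,1)·0.257^1·0.743^21 = 0.01104
  k=2: C(22,2)·0.257^2·0.743^20 = 0.04011
  k=3: C(22,3)·0.257^3·0.743^19 = 0.09249
P(X ≤ 3) = 0.14510

0.145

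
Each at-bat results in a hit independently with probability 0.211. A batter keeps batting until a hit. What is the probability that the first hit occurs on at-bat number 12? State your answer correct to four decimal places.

0.0156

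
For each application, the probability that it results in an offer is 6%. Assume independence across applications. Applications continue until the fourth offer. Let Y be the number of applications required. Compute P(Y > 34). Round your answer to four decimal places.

0.8554

Needing more than 34 applications ⇔ fewer than 4 successes in the first 34. With X ~ Binomial(34, 0.06), P(Y > 34) = P(X ≤ 3).
  k=0: C(34,0)·0.06^0·0.94^34 = 0.121996
  k=1: C(34,1)·0.06^1·0.94^33 = 0.264758
  k=2: C(34,2)·0.06^2·0.94^32 = 0.278841
  k=3: C(34,3)·0.06^3·0.94^31 = 0.189849
P(X ≤ 3) = 0.855445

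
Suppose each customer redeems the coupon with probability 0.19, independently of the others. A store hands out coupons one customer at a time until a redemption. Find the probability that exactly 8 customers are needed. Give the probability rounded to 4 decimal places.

Geometric (trials to first success), p = 0.19.
P(Y = 8) = (1−p)^7 · p = 0.22877 · 0.19 = 0.043466

0.0435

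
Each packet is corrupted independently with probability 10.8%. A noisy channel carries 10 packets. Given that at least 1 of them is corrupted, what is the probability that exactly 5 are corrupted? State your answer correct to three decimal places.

0.003

X ~ Binomial(10, 0.108). Want P(X=5 | X≥1) = P(X=5) / P(X≥1).
P(X=5) = C(10,5)·0.108^5·0.892^5 = 0.00209
P(X≥1) = 1 − 0.31890 = 0.68110
Ratio = 0.00209 / 0.68110 = 0.00307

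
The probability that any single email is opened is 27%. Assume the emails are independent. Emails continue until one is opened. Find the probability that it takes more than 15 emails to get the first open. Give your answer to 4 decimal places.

0.0089

Y = number of emails to the first success; geometric, p = 0.27.
P(Y > 15) = P(first 15 all fail) = (1−p)^15 = 0.008909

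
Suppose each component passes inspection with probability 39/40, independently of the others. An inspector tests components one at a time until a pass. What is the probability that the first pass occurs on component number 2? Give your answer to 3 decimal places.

0.024

Geometric (trials to first success), p = 0.975.
P(Y = 2) = (1−p)^1 · p = 0.025 · 0.975 = 0.02438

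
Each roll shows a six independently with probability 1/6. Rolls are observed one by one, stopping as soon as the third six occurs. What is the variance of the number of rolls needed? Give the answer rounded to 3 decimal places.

90.000

Y = total rolls until the third success; negative binomial with r=3, p=0.166667.
Var(Y) = r(1−p)/p² = 3·0.833333 / 0.166667² = 90.00000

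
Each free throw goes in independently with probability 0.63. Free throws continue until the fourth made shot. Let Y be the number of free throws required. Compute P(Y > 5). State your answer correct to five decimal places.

0.60933

Needing more than 5 free throws ⇔ fewer than 4 successes in the first 5. With X ~ Binomial(5, 0.63), P(Y > 5) = P(X ≤ 3).
  k=0: C(5,0)·0.63^0·0.37^5 = 0.0069344
  k=1: C(5,1)·0.63^1·0.37^4 = 0.0590361
  k=2: C(5,2)·0.63^2·0.37^3 = 0.2010418
  k=3: C(5,3)·0.63^3·0.37^2 = 0.3423143
P(X ≤ 3) = 0.6093266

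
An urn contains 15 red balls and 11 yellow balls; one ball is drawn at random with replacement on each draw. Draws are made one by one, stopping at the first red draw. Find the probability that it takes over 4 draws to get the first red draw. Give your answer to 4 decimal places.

0.0320

Y = number of draws to the first success; geometric, p = 0.576923.
P(Y > 4) = P(first 4 all fail) = (1−p)^4 = 0.032039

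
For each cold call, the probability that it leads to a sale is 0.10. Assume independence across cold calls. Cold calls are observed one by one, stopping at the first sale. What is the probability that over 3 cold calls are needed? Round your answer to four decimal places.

Y = number of cold calls to the first success; geometric, p = 0.10.
P(Y > 3) = P(first 3 all fail) = (1−p)^3 = 0.729000

0.7290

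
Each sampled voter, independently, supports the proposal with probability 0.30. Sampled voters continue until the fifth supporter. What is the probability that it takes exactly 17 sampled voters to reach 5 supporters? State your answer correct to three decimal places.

0.061

Y = trial on which the fifth success occurs; negative binomial, r=5, p=0.30.
P(Y=17) = C(16,4) · p^5 · (1−p)^12
= 1820 · 0.00243 · 0.013841 = 0.06121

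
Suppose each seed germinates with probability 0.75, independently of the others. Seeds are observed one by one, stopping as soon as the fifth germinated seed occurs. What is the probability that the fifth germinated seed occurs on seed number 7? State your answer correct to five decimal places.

Y = trial on which the fifth success occurs; negative binomial, r=5, p=0.75.
P(Y=7) = C(6,4) · p^5 · (1−p)^2
= 15 · 0.2373 · 0.0625 = 0.2224731

0.22247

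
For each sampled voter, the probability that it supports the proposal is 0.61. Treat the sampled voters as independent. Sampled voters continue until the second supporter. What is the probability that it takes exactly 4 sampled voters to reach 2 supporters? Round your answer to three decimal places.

Y = trial on which the second success occurs; negative binomial, r=2, p=0.61.
P(Y=4) = C(3,1) · p^2 · (1−p)^2
= 3 · 0.3721 · 0.1521 = 0.16979

0.170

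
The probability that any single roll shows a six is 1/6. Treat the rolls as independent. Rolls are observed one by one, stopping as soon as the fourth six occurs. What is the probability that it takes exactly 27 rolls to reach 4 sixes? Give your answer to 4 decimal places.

Y = trial on which the fourth success occurs; negative binomial, r=4, p=0.166667.
P(Y=27) = C(26,3) · p^4 · (1−p)^23
= 2600 · 0.0007716 · 0.015095 = 0.030283

0.0303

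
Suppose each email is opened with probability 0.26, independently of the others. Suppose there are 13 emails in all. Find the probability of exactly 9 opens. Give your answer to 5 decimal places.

0.00116

X ~ Binomial(n=13, p=0.26).
P(X=9) = C(13,9) · p^9 · (1−p)^4
= 715 · 5.4295e-06 · 0.29987 = 0.0011641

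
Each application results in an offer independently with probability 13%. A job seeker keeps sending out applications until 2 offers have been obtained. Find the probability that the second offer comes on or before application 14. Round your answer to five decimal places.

0.55995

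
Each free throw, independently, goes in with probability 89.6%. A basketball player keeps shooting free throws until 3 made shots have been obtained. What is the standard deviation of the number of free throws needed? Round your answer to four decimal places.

Y = total free throws until the third success; negative binomial with r=3, p=0.896.
SD(Y) = √[r(1−p)/p²] = √(0.388632) = 0.623404

0.6234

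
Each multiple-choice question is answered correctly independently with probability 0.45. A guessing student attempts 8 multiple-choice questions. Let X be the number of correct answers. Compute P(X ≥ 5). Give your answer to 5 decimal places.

0.26038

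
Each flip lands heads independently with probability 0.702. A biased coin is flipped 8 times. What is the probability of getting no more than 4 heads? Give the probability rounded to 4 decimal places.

0.1905

X ~ Binomial(8, 0.702); P(X ≤ 4) = Σ C(8,k) p^k (1−p)^(8−k) over k:
  k=0: C(8,0)·0.702^0·0.298^8 = 0.000062
  k=1: C(8,1)·0.702^1·0.298^7 = 0.001172
  k=2: C(8,2)·0.702^2·0.298^6 = 0.009663
  k=3: C(8,3)·0.702^3·0.298^5 = 0.045528
  k=4: C(8,4)·0.702^4·0.298^4 = 0.134064
Total = 0.190490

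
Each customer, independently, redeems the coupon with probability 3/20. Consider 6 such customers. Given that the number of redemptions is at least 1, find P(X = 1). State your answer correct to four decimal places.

0.6411

X ~ Binomial(6, 0.15). Want P(X=1 | X≥1) = P(X=1) / P(X≥1).
P(X=1) = C(6,1)·0.15^1·0.85^5 = 0.399335
P(X≥1) = 1 − 0.377150 = 0.622850
Ratio = 0.399335 / 0.622850 = 0.641141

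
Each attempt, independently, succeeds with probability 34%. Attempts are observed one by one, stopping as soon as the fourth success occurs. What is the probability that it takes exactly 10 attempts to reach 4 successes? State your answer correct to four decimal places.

0.0928

Y = trial on which the fourth success occurs; negative binomial, r=4, p=0.34.
P(Y=10) = C(9,3) · p^4 · (1−p)^6
= 84 · 0.013363 · 0.082654 = 0.092781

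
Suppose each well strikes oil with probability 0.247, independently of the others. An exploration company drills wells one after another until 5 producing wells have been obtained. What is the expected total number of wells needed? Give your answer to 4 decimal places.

20.2429

Y = total wells until the fifth success; negative binomial with r=5, p=0.247.
E[Y] = r / p = 5 / 0.247 = 20.242915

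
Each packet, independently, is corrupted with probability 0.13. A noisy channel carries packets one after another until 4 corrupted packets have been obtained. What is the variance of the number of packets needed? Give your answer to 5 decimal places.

205.91716

Y = total packets until the fourth success; negative binomial with r=4, p=0.13.
Var(Y) = r(1−p)/p² = 4·0.87 / 0.13² = 205.9171598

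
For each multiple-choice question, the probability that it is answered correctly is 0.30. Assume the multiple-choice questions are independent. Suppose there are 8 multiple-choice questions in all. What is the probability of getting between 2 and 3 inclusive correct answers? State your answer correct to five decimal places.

0.55060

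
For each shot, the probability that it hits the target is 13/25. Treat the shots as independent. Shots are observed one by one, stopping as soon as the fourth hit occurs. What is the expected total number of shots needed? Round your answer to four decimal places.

7.6923

Y = total shots until the fourth success; negative binomial with r=4, p=0.52.
E[Y] = r / p = 4 / 0.52 = 7.692308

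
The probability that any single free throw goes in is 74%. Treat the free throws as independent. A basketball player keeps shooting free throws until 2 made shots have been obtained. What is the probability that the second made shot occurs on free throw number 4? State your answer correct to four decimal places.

Y = trial on which the second success occurs; negative binomial, r=2, p=0.74.
P(Y=4) = C(3,1) · p^2 · (1−p)^2
= 3 · 0.5476 · 0.0676 = 0.111053

0.1111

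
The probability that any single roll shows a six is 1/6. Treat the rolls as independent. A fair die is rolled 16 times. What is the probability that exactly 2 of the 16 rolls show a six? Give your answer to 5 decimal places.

X ~ Binomial(n=16, p=0.166667).
P(X=2) = C(16,2) · p^2 · (1−p)^14
= 120 · 0.027778 · 0.077887 = 0.2596219

0.25962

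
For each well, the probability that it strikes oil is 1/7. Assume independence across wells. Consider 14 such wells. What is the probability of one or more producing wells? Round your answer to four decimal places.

0.8845

P(at least one) = 1 − P(none) = 1 − (1 − 0.142857)^14
= 1 − 0.115543 = 0.884457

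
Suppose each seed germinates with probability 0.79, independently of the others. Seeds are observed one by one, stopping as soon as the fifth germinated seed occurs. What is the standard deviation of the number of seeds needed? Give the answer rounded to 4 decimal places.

Y = total seeds until the fifth success; negative binomial with r=5, p=0.79.
SD(Y) = √[r(1−p)/p²] = √(1.682423) = 1.297082

1.2971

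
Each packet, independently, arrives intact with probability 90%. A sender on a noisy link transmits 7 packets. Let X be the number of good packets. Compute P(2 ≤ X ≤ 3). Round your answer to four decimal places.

X ~ Binomial(7, 0.90); P(2 ≤ X ≤ 3) = Σ C(7,k) p^k (1−p)^(7−k) over k:
  k=2: C(7,2)·0.90^2·0.10^5 = 0.000170
  k=3: C(7,3)·0.90^3·0.10^4 = 0.002551
Total = 0.002722

0.0027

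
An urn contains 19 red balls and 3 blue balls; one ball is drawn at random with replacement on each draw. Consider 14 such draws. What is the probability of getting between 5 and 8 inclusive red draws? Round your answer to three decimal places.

0.007

X ~ Binomial(14, 0.863636); P(5 ≤ X ≤ 8) = Σ C(14,k) p^k (1−p)^(14−k) over k:
  k=5: C(14,5)·0.863636^5·0.136364^9 = 0.00002
  k=6: C(14,6)·0.863636^6·0.136364^8 = 0.00015
  k=7: C(14,7)·0.863636^7·0.136364^7 = 0.00108
  k=8: C(14,8)·0.863636^8·0.136364^6 = 0.00598
Total = 0.00722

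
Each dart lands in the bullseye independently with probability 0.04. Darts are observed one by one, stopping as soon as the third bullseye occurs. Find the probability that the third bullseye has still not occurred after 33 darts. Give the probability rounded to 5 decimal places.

Needing more than 33 darts ⇔ fewer than 3 successes in the first 33. With X ~ Binomial(33, 0.04), P(Y > 33) = P(X ≤ 2).
  k=0: C(33,0)·0.04^0·0.96^33 = 0.2599864
  k=1: C(33,1)·0.04^1·0.96^32 = 0.3574813
  k=2: C(33,2)·0.04^2·0.96^31 = 0.2383209
P(X ≤ 2) = 0.8557887

0.85579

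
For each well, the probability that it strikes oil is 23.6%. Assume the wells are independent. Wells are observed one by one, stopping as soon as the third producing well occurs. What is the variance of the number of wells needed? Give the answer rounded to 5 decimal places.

41.15197

Y = total wells until the third success; negative binomial with r=3, p=0.236.
Var(Y) = r(1−p)/p² = 3·0.764 / 0.236² = 41.1519678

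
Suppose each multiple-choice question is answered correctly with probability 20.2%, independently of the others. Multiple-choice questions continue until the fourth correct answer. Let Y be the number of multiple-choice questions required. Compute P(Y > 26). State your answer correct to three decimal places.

0.200

Needing more than 26 multiple-choice questions ⇔ fewer than 4 successes in the first 26. With X ~ Binomial(26, 0.202), P(Y > 26) = P(X ≤ 3).
  k=0: C(26,0)·0.202^0·0.798^26 = 0.00283
  k=1: C(26,1)·0.202^1·0.798^25 = 0.01864
  k=2: C(26,2)·0.202^2·0.798^24 = 0.05897
  k=3: C(26,3)·0.202^3·0.798^23 = 0.11942
P(X ≤ 3) = 0.19987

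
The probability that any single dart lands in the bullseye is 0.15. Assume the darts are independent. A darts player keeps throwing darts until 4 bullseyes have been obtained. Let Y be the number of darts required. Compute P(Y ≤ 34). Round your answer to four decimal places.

Finishing within 34 darts ⇔ at least 4 successes in the first 34. With X ~ Binomial(34, 0.15), P(Y ≤ 34) = 1 − P(X ≤ 3).
  k=0: C(34,0)·0.15^0·0.85^34 = 0.003983
  k=1: C(34,1)·0.15^1·0.85^33 = 0.023900
  k=2: C(34,2)·0.15^2·0.85^32 = 0.069591
  k=3: C(34,3)·0.15^3·0.85^31 = 0.130994
1 − 0.228468 = 0.771532

0.7715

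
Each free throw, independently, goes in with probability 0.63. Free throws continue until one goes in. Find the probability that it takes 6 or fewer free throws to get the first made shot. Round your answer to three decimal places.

Y = number of free throws to the first success; geometric, p = 0.63.
P(Y ≤ 6) = 1 − (1−p)^6 = 1 − 0.00257 = 0.99743

0.997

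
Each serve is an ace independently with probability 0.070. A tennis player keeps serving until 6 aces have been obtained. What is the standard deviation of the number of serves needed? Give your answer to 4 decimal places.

Y = total serves until the sixth success; negative binomial with r=6, p=0.07.
SD(Y) = √[r(1−p)/p²] = √(1138.775510) = 33.745748

33.7457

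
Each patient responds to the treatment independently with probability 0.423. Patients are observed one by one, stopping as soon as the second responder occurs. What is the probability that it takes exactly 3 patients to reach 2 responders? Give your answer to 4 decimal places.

Y = trial on which the second success occurs; negative binomial, r=2, p=0.423.
P(Y=3) = C(2,1) · p^2 · (1−p)^1
= 2 · 0.17893 · 0.577 = 0.206484

0.2065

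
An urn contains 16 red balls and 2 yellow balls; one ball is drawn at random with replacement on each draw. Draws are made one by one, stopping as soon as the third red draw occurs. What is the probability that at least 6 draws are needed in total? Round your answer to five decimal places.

Needing more than 5 draws ⇔ fewer than 3 successes in the first 5. With X ~ Binomial(5, 0.888889), P(Y > 5) = P(X ≤ 2).
  k=0: C(5,0)·0.888889^0·0.111111^5 = 0.0000169
  k=1: C(5,1)·0.888889^1·0.111111^4 = 0.0006774
  k=2: C(5,2)·0.888889^2·0.111111^3 = 0.0108385
P(X ≤ 2) = 0.0115328

0.01153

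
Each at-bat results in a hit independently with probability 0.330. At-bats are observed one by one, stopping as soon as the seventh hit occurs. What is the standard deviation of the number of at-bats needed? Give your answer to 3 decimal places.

6.563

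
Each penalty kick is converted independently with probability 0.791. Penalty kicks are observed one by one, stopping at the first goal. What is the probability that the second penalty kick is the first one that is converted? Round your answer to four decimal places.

0.1653

Geometric (trials to first success), p = 0.791.
P(Y = 2) = (1−p)^1 · p = 0.209 · 0.791 = 0.165319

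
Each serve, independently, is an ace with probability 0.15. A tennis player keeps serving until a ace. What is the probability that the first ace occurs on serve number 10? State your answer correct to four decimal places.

0.0347

Geometric (trials to first success), p = 0.15.
P(Y = 10) = (1−p)^9 · p = 0.23162 · 0.15 = 0.034743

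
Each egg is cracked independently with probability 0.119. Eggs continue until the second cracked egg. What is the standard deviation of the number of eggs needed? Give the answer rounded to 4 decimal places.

11.1547

Y = total eggs until the second success; negative binomial with r=2, p=0.119.
SD(Y) = √[r(1−p)/p²] = √(124.426241) = 11.154651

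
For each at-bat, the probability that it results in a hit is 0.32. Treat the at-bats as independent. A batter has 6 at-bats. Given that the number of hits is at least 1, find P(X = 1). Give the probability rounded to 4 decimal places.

0.3098

X ~ Binomial(6, 0.32). Want P(X=1 | X≥1) = P(X=1) / P(X≥1).
P(X=1) = C(6,1)·0.32^1·0.68^5 = 0.279155
P(X≥1) = 1 − 0.098867 = 0.901133
Ratio = 0.279155 / 0.901133 = 0.309783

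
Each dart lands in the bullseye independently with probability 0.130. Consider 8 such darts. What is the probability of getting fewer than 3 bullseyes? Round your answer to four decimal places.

X ~ Binomial(8, 0.13); P(X ≤ 2) = Σ C(8,k) p^k (1−p)^(8−k) over k:
  k=0: C(8,0)·0.13^0·0.87^8 = 0.328212
  k=1: C(8,1)·0.13^1·0.87^7 = 0.392345
  k=2: C(8,2)·0.13^2·0.87^6 = 0.205192
Total = 0.925749

0.9257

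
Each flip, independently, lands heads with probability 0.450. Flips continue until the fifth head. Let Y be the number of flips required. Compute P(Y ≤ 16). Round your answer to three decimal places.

Finishing within 16 flips ⇔ at least 5 successes in the first 16. With X ~ Binomial(16, 0.45), P(Y ≤ 16) = 1 − P(X ≤ 4).
  k=0: C(16,0)·0.45^0·0.55^16 = 0.00007
  k=1: C(16,1)·0.45^1·0.55^15 = 0.00092
  k=2: C(16,2)·0.45^2·0.55^14 = 0.00563
  k=3: C(16,3)·0.45^3·0.55^13 = 0.02151
  k=4: C(16,4)·0.45^4·0.55^12 = 0.05718
1 − 0.08531 = 0.91469

0.915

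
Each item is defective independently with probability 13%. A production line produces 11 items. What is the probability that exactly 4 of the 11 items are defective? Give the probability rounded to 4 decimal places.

0.0356

X ~ Binomial(n=11, p=0.13).
P(X=4) = C(11,4) · p^4 · (1−p)^7
= 330 · 0.00028561 · 0.37725 = 0.035557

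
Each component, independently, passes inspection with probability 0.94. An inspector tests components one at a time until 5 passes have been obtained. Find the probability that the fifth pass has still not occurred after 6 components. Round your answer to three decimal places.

0.046

Needing more than 6 components ⇔ fewer than 5 successes in the first 6. With X ~ Binomial(6, 0.94), P(Y > 6) = P(X ≤ 4).
  k=0: C(6,0)·0.94^0·0.06^6 = 0.00000
  k=1: C(6,1)·0.94^1·0.06^5 = 0.00000
  k=2: C(6,2)·0.94^2·0.06^4 = 0.00017
  k=3: C(6,3)·0.94^3·0.06^3 = 0.00359
  k=4: C(6,4)·0.94^4·0.06^2 = 0.04216
P(X ≤ 4) = 0.04592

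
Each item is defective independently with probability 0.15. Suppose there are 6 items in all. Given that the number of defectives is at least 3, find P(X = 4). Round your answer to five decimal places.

0.11590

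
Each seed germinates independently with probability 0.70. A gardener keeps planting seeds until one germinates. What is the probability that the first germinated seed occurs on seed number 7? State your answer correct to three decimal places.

0.001

Geometric (trials to first success), p = 0.70.
P(Y = 7) = (1−p)^6 · p = 0.000729 · 0.70 = 0.00051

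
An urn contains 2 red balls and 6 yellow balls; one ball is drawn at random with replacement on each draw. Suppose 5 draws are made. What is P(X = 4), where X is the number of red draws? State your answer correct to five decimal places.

0.01465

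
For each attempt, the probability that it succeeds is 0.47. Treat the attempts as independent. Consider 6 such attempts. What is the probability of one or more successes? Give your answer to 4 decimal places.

P(at least one) = 1 − P(none) = 1 − (1 − 0.47)^6
= 1 − 0.022164 = 0.977836

0.9778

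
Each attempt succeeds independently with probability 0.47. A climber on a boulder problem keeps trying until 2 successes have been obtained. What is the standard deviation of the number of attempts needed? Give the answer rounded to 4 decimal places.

2.1906

Y = total attempts until the second success; negative binomial with r=2, p=0.47.
SD(Y) = √[r(1−p)/p²] = √(4.798551) = 2.190560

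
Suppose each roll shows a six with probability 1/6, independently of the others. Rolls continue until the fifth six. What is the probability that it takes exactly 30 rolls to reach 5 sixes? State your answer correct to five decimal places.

0.03202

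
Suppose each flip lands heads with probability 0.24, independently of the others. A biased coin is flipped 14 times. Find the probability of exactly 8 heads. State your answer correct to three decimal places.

0.006

X ~ Binomial(n=14, p=0.24).
P(X=8) = C(14,8) · p^8 · (1−p)^6
= 3003 · 1.1008e-05 · 0.1927 = 0.00637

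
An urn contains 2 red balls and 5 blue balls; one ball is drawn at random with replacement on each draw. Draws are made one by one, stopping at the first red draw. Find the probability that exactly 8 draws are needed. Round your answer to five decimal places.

Geometric (trials to first success), p = 0.285714.
P(Y = 8) = (1−p)^7 · p = 0.094865 · 0.285714 = 0.0271041

0.02710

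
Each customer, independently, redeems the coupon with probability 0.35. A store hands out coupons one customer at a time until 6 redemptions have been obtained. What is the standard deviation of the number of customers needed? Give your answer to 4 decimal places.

Y = total customers until the sixth success; negative binomial with r=6, p=0.35.
SD(Y) = √[r(1−p)/p²] = √(31.836735) = 5.642405

5.6424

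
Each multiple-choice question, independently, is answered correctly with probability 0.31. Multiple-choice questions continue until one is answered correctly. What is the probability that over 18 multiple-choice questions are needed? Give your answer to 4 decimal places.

0.0013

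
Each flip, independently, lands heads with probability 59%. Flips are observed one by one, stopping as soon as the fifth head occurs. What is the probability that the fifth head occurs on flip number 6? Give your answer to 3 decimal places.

0.147

Y = trial on which the fifth success occurs; negative binomial, r=5, p=0.59.
P(Y=6) = C(5,4) · p^5 · (1−p)^1
= 5 · 0.071492 · 0.41 = 0.14656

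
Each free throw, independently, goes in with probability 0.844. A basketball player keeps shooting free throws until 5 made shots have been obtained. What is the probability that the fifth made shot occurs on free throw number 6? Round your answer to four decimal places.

0.3340

Y = trial on which the fifth success occurs; negative binomial, r=5, p=0.844.
P(Y=6) = C(5,4) · p^5 · (1−p)^1
= 5 · 0.42826 · 0.156 = 0.334046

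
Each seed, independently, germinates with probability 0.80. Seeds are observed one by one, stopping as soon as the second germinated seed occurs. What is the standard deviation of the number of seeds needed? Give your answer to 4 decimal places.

Y = total seeds until the second success; negative binomial with r=2, p=0.80.
SD(Y) = √[r(1−p)/p²] = √(0.625000) = 0.790569

0.7906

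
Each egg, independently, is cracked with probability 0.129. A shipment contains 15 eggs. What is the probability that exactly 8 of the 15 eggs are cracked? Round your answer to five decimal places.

0.00019

X ~ Binomial(n=15, p=0.129).
P(X=8) = C(15,8) · p^8 · (1−p)^7
= 6435 · 7.6686e-08 · 0.3803 = 0.0001877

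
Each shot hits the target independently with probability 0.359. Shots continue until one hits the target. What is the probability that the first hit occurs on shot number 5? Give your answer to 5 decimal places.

0.06061

Geometric (trials to first success), p = 0.359.
P(Y = 5) = (1−p)^4 · p = 0.16882 · 0.359 = 0.0606075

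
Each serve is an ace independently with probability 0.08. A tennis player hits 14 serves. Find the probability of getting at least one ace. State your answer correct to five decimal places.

0.68881

P(at least one) = 1 − P(none) = 1 − (1 − 0.08)^14
= 1 − 0.3111928 = 0.6888072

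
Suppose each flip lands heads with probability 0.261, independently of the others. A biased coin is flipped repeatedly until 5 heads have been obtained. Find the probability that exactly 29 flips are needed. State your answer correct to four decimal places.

0.0175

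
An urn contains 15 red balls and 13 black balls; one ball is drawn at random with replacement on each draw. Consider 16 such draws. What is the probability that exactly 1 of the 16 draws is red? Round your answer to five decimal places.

X ~ Binomial(n=16, p=0.535714).
P(X=1) = C(16,1) · p^1 · (1−p)^15
= 16 · 0.53571 · 1.0041e-05 = 0.0000861

0.00009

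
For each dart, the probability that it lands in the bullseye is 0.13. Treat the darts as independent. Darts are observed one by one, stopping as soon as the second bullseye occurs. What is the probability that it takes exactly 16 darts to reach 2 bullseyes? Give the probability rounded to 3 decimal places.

Y = trial on which the second success occurs; negative binomial, r=2, p=0.13.
P(Y=16) = C(15,1) · p^2 · (1−p)^14
= 15 · 0.0169 · 0.14232 = 0.03608

0.036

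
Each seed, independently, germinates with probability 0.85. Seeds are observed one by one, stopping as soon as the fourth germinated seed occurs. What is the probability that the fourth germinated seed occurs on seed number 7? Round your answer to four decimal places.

0.0352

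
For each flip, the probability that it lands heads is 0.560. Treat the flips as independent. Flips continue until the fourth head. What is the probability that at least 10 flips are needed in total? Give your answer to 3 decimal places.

0.151

Needing more than 9 flips ⇔ fewer than 4 successes in the first 9. With X ~ Binomial(9, 0.56), P(Y > 9) = P(X ≤ 3).
  k=0: C(9,0)·0.56^0·0.44^9 = 0.00062
  k=1: C(9,1)·0.56^1·0.44^8 = 0.00708
  k=2: C(9,2)·0.56^2·0.44^7 = 0.03605
  k=3: C(9,3)·0.56^3·0.44^6 = 0.10704
P(X ≤ 3) = 0.15079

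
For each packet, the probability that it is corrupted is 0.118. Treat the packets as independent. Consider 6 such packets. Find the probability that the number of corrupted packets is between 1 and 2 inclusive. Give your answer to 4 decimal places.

X ~ Binomial(6, 0.118); P(1 ≤ X ≤ 2) = Σ C(6,k) p^k (1−p)^(6−k) over k:
  k=1: C(6,1)·0.118^1·0.882^5 = 0.377899
  k=2: C(6,2)·0.118^2·0.882^4 = 0.126395
Total = 0.504294

0.5043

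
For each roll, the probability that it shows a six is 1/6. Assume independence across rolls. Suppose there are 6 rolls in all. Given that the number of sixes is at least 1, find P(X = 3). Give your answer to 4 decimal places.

X ~ Binomial(6, 0.166667). Want P(X=3 | X≥1) = P(X=3) / P(X≥1).
P(X=3) = C(6,3)·0.166667^3·0.833333^3 = 0.053584
P(X≥1) = 1 − 0.334898 = 0.665102
Ratio = 0.053584 / 0.665102 = 0.080565

0.0806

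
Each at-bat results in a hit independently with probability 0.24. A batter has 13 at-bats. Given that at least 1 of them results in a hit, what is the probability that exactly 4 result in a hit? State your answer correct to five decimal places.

X ~ Binomial(13, 0.24). Want P(X=4 | X≥1) = P(X=4) / P(X≥1).
P(X=4) = C(13,4)·0.24^4·0.76^9 = 0.2006658
P(X≥1) = 1 − 0.0282213 = 0.9717787
Ratio = 0.2006658 / 0.9717787 = 0.2064933

0.20649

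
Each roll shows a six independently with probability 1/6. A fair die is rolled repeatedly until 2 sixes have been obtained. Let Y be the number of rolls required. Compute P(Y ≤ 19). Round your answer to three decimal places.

0.850

Finishing within 19 rolls ⇔ at least 2 successes in the first 19. With X ~ Binomial(19, 0.166667), P(Y ≤ 19) = 1 − P(X ≤ 1).
  k=0: C(19,0)·0.166667^0·0.833333^19 = 0.03130
  k=1: C(19,1)·0.166667^1·0.833333^18 = 0.11894
1 − 0.15024 = 0.84976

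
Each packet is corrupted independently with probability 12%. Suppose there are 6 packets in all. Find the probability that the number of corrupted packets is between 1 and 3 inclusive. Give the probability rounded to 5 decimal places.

0.53305

X ~ Binomial(6, 0.12); P(1 ≤ X ≤ 3) = Σ C(6,k) p^k (1−p)^(6−k) over k:
  k=1: C(6,1)·0.12^1·0.88^5 = 0.3799670
  k=2: C(6,2)·0.12^2·0.88^4 = 0.1295342
  k=3: C(6,3)·0.12^3·0.88^3 = 0.0235517
Total = 0.5330529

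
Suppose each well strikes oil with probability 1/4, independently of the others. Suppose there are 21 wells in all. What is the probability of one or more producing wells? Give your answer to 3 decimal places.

P(at least one) = 1 − P(none) = 1 − (1 − 0.25)^21
= 1 − 0.00238 = 0.99762

0.998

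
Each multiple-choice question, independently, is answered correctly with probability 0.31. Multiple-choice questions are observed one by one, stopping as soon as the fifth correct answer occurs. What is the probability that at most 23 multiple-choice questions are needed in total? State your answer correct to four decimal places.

0.8852

Finishing within 23 multiple-choice questions ⇔ at least 5 successes in the first 23. With X ~ Binomial(23, 0.31), P(Y ≤ 23) = 1 − P(X ≤ 4).
  k=0: C(23,0)·0.31^0·0.69^23 = 0.000197
  k=1: C(23,1)·0.31^1·0.69^22 = 0.002031
  k=2: C(23,2)·0.31^2·0.69^21 = 0.010039
  k=3: C(23,3)·0.31^3·0.69^20 = 0.031571
  k=4: C(23,4)·0.31^4·0.69^19 = 0.070920
1 − 0.114757 = 0.885243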